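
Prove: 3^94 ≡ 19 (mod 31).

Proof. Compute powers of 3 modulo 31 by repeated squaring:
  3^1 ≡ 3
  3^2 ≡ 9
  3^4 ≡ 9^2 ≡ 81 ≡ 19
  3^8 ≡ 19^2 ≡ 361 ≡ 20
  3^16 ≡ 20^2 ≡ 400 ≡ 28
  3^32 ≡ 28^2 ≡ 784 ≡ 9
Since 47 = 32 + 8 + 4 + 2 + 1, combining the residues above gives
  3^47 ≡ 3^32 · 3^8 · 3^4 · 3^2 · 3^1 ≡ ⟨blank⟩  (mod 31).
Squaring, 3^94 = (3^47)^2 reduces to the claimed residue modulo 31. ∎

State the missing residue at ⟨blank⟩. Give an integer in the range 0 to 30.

22

Multiply the listed residues: 9 · 20 · 19 · 9 · 3 = 180 → 3420 → 30780 → 92340.
Reducing modulo 31: 92340 = 2978·31 + 22, so 3^47 ≡ 22.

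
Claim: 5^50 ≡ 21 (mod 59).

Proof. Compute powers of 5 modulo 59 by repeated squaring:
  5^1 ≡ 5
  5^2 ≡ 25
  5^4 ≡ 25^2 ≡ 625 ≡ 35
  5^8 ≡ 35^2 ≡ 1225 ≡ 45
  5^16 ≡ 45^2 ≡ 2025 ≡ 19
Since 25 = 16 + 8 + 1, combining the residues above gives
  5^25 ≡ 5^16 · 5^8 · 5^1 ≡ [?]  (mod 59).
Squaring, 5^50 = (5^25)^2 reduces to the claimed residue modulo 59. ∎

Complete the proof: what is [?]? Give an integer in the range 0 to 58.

Multiply the listed residues: 19 · 45 · 5 = 855 → 4275.
Reducing modulo 59: 4275 = 72·59 + 27, so 5^25 ≡ 27.

27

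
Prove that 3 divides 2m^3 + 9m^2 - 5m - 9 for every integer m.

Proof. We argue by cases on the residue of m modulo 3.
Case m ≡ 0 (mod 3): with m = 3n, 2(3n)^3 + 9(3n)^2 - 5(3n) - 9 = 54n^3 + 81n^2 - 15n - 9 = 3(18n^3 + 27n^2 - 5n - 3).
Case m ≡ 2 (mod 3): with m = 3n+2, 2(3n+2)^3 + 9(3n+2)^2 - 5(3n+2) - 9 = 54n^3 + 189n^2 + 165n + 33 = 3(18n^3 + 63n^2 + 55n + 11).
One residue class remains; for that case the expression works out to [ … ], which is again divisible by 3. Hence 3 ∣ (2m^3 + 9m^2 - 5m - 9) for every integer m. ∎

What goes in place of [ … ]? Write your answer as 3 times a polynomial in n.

3(18n^3 + 45n^2 + 19n - 1)

Only m ≡ 1 (mod 3) is unaccounted for. Put m = 3n+1:
2(3n+1)^3 + 9(3n+1)^2 - 5(3n+1) - 9 expands to 54n^3 + 135n^2 + 57n - 3,
and factoring out 3 leaves 3(18n^3 + 45n^2 + 19n - 1).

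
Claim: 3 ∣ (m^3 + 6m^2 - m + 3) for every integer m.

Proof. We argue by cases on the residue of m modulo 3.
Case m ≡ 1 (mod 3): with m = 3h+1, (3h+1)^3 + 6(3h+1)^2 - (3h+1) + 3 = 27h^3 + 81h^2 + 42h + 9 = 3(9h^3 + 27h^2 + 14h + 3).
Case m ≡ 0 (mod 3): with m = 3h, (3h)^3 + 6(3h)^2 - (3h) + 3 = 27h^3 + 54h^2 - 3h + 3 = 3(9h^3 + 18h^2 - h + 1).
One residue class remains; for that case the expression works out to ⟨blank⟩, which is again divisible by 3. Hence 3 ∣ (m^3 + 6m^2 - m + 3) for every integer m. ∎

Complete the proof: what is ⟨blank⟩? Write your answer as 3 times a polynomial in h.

3(9h^3 + 36h^2 + 35h + 11)

Only m ≡ 2 (mod 3) is unaccounted for. Put m = 3h+2:
(3h+2)^3 + 6(3h+2)^2 - (3h+2) + 3 expands to 27h^3 + 108h^2 + 105h + 33,
and factoring out 3 leaves 3(9h^3 + 36h^2 + 35h + 11).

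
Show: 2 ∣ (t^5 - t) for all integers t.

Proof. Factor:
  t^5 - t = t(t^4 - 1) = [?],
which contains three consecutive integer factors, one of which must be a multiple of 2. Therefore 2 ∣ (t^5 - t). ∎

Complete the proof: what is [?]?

(t - 1)t(t + 1)(t^2 + 1)

t^4 - 1 = (t^2 - 1)(t^2 + 1), and t^2 - 1 = (t-1)(t+1).
So t(t^4 - 1) = (t - 1)t(t + 1)(t^2 + 1).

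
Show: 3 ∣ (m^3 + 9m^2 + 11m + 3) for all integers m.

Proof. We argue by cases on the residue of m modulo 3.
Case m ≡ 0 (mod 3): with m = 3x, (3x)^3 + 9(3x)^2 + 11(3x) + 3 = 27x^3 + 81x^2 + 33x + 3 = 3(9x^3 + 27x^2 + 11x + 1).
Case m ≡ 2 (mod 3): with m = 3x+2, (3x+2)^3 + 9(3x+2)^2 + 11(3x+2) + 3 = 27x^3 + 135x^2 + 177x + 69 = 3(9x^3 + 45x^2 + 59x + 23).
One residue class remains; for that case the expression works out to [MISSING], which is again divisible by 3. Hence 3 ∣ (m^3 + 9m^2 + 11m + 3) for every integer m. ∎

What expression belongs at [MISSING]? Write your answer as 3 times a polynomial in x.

3(9x^3 + 36x^2 + 32x + 8)

The residues treated are {0, 2}, so the missing case is m ≡ 1 (mod 3); write m = 3x+1.
Then (3x+1)^3 + 9(3x+1)^2 + 11(3x+1) + 3 = 27x^3 + 108x^2 + 96x + 24 = 3(9x^3 + 36x^2 + 32x + 8).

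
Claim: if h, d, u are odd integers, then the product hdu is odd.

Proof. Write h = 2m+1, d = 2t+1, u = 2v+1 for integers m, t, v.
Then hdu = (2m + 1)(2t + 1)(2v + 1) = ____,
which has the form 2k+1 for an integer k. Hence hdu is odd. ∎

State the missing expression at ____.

2(4mtv + 2mt + 2mv + m + 2tv + t + v) + 1

(2m + 1)(2t + 1)(2v + 1) = 8mtv + 4mt + 4mv + 2m + 4tv + 2t + 2v + 1
= 2(4mtv + 2mt + 2mv + m + 2tv + t + v) + 1.
Since 4mtv + 2mt + 2mv + m + 2tv + t + v is an integer, the product is of the form 2k+1 for an integer k.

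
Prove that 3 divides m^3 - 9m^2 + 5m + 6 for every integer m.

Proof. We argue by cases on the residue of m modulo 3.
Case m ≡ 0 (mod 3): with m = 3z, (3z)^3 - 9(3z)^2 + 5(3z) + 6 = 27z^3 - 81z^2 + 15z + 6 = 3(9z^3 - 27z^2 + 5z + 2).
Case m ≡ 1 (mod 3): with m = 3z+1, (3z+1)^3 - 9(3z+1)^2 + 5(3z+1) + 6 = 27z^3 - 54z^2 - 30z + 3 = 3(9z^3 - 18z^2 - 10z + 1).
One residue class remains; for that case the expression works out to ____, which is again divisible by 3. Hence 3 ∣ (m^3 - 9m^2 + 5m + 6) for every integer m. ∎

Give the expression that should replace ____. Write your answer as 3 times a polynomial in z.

The residues treated are {0, 1}, so the missing case is m ≡ 2 (mod 3); write m = 3z+2.
Then (3z+2)^3 - 9(3z+2)^2 + 5(3z+2) + 6 = 27z^3 - 27z^2 - 57z - 12 = 3(9z^3 - 9z^2 - 19z - 4).

3(9z^3 - 9z^2 - 19z - 4)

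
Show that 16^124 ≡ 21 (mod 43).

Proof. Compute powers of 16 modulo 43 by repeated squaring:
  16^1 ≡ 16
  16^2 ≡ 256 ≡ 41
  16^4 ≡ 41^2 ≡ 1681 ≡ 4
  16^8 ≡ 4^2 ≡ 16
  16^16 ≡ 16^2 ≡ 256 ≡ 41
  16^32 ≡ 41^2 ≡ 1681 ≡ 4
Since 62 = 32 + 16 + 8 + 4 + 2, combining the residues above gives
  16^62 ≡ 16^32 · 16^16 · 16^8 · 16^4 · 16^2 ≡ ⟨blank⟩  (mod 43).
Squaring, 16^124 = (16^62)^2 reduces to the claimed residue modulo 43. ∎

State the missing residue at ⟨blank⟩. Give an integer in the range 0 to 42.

16^32 · 16^16 · 16^8 · 16^4 · 16^2 ≡ 4 · 41 · 16 · 4 · 41 = 430336.
430336 mod 43 = 35, so 16^62 ≡ 35 (mod 43).

35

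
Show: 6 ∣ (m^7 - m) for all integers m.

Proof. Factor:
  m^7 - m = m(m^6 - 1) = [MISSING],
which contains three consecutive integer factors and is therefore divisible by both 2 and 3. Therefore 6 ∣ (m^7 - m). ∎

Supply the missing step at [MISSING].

m^6 - 1 = (m^2 - 1)(m^4 + m^2 + 1), and m^2 - 1 = (m-1)(m+1).
So m(m^6 - 1) = (m - 1)m(m + 1)(m^4 + m^2 + 1).

(m - 1)m(m + 1)(m^4 + m^2 + 1)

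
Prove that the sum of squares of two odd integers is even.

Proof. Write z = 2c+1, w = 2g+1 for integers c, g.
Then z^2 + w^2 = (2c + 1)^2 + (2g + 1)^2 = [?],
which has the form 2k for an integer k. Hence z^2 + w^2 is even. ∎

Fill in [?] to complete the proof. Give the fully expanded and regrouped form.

Expanding: (2c + 1)^2 + (2g + 1)^2 = 4c^2 + 4c + 4g^2 + 4g + 2.
Every term is even; pulling out the factor of 2 gives 2(2c^2 + 2c + 2g^2 + 2g + 1).

2(2c^2 + 2c + 2g^2 + 2g + 1)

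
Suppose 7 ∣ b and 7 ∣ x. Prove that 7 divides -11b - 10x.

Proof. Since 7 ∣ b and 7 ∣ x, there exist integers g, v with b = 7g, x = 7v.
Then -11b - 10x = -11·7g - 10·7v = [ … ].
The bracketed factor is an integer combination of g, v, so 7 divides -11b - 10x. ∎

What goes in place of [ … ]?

Pull the common 7 out of every term: -11·7g - 10·7v = 7(-11g - 10v).
-11g - 10v is an integer, which exhibits the divisibility.

7(-11g - 10v)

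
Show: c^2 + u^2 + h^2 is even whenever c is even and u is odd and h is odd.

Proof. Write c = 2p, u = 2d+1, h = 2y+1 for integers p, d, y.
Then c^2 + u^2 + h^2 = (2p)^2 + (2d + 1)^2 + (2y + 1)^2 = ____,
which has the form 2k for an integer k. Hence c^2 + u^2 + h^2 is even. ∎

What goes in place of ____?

2(2d^2 + 2d + 2p^2 + 2y^2 + 2y + 1)

Expanding: (2p)^2 + (2d + 1)^2 + (2y + 1)^2 = 4d^2 + 4d + 4p^2 + 4y^2 + 4y + 2.
Every term is even; pulling out the factor of 2 gives 2(2d^2 + 2d + 2p^2 + 2y^2 + 2y + 1).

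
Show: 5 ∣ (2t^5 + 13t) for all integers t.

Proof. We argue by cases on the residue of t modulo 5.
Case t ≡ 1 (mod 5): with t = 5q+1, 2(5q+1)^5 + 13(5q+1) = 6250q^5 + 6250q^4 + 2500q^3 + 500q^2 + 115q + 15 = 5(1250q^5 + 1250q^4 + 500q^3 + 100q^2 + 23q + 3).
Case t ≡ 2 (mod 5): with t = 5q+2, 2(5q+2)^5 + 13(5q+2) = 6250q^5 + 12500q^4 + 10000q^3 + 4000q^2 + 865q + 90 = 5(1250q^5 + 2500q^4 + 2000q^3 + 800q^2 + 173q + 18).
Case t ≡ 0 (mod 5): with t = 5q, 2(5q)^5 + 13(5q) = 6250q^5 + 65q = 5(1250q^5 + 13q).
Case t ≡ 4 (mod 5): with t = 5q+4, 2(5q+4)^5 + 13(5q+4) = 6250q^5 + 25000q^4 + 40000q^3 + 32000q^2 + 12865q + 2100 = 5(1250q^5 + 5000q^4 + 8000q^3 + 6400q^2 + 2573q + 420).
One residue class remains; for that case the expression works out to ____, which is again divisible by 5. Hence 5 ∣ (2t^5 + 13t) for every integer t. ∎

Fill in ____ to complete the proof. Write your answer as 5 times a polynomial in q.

Only t ≡ 3 (mod 5) is unaccounted for. Put t = 5q+3:
2(5q+3)^5 + 13(5q+3) expands to 6250q^5 + 18750q^4 + 22500q^3 + 13500q^2 + 4115q + 525,
and factoring out 5 leaves 5(1250q^5 + 3750q^4 + 4500q^3 + 2700q^2 + 823q + 105).

5(1250q^5 + 3750q^4 + 4500q^3 + 2700q^2 + 823q + 105)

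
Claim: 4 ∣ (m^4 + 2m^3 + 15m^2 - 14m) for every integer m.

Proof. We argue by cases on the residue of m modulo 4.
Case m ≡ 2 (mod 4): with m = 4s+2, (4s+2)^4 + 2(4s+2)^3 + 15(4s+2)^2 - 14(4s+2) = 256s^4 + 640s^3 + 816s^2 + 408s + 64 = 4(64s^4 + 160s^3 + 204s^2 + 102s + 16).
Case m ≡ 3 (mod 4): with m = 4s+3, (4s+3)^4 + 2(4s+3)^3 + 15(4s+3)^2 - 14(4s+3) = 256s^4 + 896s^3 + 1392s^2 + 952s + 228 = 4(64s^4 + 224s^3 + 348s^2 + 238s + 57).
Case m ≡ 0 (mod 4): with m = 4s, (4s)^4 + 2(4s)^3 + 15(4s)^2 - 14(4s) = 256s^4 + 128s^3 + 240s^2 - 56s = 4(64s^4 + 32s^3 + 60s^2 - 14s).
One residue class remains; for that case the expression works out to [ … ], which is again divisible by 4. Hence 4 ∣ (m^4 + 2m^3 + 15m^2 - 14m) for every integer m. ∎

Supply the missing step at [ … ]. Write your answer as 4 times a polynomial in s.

4(64s^4 + 96s^3 + 108s^2 + 26s + 1)

Only m ≡ 1 (mod 4) is unaccounted for. Put m = 4s+1:
(4s+1)^4 + 2(4s+1)^3 + 15(4s+1)^2 - 14(4s+1) expands to 256s^4 + 384s^3 + 432s^2 + 104s + 4,
and factoring out 4 leaves 4(64s^4 + 96s^3 + 108s^2 + 26s + 1).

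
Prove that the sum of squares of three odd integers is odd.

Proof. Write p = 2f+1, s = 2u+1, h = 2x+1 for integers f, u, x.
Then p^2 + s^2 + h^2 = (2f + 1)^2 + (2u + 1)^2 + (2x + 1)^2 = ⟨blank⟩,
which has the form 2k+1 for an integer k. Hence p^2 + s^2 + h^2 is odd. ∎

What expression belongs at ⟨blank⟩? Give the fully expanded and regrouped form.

(2f + 1)^2 + (2u + 1)^2 + (2x + 1)^2 = 4f^2 + 4f + 4u^2 + 4u + 4x^2 + 4x + 3
= 2(2f^2 + 2f + 2u^2 + 2u + 2x^2 + 2x + 1) + 1.
Since 2f^2 + 2f + 2u^2 + 2u + 2x^2 + 2x + 1 is an integer, the sum of squares is of the form 2k+1 for an integer k.

2(2f^2 + 2f + 2u^2 + 2u + 2x^2 + 2x + 1) + 1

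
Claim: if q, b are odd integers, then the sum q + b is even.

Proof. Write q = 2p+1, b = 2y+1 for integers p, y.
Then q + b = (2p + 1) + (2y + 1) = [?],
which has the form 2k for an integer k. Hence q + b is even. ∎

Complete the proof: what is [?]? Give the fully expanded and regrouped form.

(2p + 1) + (2y + 1) = 2p + 2y + 2
= 2(p + y + 1).
Since p + y + 1 is an integer, the sum is of the form 2k for an integer k.

2(p + y + 1)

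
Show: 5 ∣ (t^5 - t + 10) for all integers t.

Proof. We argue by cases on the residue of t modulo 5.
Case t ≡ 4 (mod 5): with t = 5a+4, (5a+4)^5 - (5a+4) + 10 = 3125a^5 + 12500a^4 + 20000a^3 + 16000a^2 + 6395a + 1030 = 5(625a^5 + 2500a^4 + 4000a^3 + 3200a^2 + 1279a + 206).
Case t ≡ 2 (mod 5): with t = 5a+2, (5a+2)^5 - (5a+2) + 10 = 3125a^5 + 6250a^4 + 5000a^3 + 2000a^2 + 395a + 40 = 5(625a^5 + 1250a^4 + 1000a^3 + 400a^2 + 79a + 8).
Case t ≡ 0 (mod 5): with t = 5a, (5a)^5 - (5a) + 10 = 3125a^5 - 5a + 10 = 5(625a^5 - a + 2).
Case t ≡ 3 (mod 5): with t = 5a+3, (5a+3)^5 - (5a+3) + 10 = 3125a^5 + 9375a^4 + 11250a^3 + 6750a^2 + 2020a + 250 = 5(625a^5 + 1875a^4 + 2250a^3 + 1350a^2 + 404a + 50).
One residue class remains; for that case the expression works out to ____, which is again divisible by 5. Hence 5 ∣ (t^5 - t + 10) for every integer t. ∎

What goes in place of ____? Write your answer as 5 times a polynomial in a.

5(625a^5 + 625a^4 + 250a^3 + 50a^2 + 4a + 2)

The residues treated are {4, 2, 0, 3}, so the missing case is t ≡ 1 (mod 5); write t = 5a+1.
Then (5a+1)^5 - (5a+1) + 10 = 3125a^5 + 3125a^4 + 1250a^3 + 250a^2 + 20a + 10 = 5(625a^5 + 625a^4 + 250a^3 + 50a^2 + 4a + 2).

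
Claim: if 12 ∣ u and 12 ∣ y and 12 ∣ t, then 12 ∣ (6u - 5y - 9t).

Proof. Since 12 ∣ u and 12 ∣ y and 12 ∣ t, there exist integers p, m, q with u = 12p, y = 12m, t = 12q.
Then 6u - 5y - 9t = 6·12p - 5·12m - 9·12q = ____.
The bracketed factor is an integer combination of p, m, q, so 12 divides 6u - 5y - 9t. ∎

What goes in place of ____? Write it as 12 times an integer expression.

12(-5m + 6p - 9q)

Pull the common 12 out of every term: 6·12p - 5·12m - 9·12q = 12(-5m + 6p - 9q).
-5m + 6p - 9q is an integer, which exhibits the divisibility.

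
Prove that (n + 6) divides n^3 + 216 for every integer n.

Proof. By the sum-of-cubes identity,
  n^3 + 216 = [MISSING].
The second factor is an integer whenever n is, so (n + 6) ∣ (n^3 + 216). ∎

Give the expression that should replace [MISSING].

Polynomial division of n^3 + 216 by n + 6 leaves remainder 0 and quotient n^2 - 6n + 36.
Hence n^3 + 216 = (n + 6)(n^2 - 6n + 36).

(n + 6)(n^2 - 6n + 36)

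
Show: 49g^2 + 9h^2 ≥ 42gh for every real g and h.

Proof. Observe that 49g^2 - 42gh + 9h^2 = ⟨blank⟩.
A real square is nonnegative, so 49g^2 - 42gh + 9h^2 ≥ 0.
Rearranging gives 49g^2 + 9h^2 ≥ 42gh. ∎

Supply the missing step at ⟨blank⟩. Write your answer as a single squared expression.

The leading and trailing coefficients are 7^2 and 3^2, and 42 = 2·7·3, so the trinomial is (7g - 3h)^2.
Hence 49g^2 - 42gh + 9h^2 ≥ 0.

(7g - 3h)^2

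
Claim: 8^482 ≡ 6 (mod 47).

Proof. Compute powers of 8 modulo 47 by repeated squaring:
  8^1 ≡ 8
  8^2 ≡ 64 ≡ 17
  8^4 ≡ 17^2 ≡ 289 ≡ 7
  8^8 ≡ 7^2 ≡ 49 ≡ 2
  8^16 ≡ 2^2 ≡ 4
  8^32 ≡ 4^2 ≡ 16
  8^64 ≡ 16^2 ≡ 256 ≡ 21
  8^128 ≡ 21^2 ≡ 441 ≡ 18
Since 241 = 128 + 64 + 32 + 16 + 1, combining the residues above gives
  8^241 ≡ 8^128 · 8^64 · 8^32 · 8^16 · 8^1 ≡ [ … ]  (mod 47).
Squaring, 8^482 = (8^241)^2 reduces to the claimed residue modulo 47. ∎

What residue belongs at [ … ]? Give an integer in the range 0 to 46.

8^128 · 8^64 · 8^32 · 8^16 · 8^1 ≡ 18 · 21 · 16 · 4 · 8 = 193536.
193536 mod 47 = 37, so 8^241 ≡ 37 (mod 47).

37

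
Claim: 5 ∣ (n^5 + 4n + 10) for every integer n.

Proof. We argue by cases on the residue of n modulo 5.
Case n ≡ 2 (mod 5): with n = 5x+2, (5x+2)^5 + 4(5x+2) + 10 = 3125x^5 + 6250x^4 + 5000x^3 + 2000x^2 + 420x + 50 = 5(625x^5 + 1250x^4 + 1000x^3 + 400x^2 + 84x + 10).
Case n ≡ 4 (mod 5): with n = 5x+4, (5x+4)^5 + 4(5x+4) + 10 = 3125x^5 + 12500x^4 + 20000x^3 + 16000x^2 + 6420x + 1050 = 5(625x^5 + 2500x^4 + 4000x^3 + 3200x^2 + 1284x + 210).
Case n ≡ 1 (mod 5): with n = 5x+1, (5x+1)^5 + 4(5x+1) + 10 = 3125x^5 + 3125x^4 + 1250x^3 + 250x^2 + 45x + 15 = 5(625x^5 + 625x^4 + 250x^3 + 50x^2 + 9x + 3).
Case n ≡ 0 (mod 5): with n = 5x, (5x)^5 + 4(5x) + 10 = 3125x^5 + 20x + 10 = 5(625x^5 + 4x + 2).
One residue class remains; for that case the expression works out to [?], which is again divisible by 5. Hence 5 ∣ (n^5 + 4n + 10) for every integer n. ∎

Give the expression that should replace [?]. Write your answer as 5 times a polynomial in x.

5(625x^5 + 1875x^4 + 2250x^3 + 1350x^2 + 409x + 53)

Only n ≡ 3 (mod 5) is unaccounted for. Put n = 5x+3:
(5x+3)^5 + 4(5x+3) + 10 expands to 3125x^5 + 9375x^4 + 11250x^3 + 6750x^2 + 2045x + 265,
and factoring out 5 leaves 5(625x^5 + 1875x^4 + 2250x^3 + 1350x^2 + 409x + 53).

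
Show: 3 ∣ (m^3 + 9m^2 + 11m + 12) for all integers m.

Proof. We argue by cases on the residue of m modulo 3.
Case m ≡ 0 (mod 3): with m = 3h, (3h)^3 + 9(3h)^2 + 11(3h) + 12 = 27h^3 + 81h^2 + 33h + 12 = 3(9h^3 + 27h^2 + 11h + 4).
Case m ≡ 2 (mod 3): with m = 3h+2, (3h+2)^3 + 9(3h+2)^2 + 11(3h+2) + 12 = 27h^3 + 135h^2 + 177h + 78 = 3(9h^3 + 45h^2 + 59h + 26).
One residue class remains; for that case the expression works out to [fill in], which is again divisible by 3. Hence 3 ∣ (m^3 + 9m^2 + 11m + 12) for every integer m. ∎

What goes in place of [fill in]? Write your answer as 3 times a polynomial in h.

The residues treated are {0, 2}, so the missing case is m ≡ 1 (mod 3); write m = 3h+1.
Then (3h+1)^3 + 9(3h+1)^2 + 11(3h+1) + 12 = 27h^3 + 108h^2 + 96h + 33 = 3(9h^3 + 36h^2 + 32h + 11).

3(9h^3 + 36h^2 + 32h + 11)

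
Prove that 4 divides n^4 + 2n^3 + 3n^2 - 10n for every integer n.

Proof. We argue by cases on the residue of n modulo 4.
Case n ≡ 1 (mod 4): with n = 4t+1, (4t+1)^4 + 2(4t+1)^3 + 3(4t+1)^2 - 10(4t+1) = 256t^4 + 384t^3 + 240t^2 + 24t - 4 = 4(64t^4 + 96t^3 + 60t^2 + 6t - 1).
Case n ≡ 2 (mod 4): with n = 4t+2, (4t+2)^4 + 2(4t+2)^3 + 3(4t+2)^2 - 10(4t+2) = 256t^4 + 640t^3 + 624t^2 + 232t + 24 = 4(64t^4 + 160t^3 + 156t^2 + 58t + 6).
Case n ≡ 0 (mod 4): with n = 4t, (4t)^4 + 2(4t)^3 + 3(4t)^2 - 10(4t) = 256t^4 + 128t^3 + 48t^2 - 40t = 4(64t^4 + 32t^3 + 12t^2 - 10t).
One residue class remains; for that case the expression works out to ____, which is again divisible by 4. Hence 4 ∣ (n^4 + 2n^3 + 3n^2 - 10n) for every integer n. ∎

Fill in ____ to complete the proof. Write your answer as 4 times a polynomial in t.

The residues treated are {1, 2, 0}, so the missing case is n ≡ 3 (mod 4); write n = 4t+3.
Then (4t+3)^4 + 2(4t+3)^3 + 3(4t+3)^2 - 10(4t+3) = 256t^4 + 896t^3 + 1200t^2 + 680t + 132 = 4(64t^4 + 224t^3 + 300t^2 + 170t + 33).

4(64t^4 + 224t^3 + 300t^2 + 170t + 33)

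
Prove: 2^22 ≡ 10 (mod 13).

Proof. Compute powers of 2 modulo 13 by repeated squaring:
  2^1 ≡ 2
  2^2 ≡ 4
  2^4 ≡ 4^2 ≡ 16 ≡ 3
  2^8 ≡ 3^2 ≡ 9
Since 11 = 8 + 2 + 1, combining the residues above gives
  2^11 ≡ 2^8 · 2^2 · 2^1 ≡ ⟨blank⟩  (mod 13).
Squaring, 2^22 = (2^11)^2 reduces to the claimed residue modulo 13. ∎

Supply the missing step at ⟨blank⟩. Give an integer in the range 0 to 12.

7

Multiply the listed residues: 9 · 4 · 2 = 36 → 72.
Reducing modulo 13: 72 = 5·13 + 7, so 2^11 ≡ 7.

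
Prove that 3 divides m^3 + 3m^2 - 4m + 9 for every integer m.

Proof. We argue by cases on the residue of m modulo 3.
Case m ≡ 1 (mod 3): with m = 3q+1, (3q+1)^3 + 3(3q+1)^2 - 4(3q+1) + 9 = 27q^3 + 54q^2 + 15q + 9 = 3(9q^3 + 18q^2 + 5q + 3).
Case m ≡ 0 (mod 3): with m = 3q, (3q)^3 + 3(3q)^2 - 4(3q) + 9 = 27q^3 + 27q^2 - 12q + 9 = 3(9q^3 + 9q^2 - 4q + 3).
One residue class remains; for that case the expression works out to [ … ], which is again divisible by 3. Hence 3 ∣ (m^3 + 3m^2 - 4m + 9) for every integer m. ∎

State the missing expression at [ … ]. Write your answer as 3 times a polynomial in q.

Only m ≡ 2 (mod 3) is unaccounted for. Put m = 3q+2:
(3q+2)^3 + 3(3q+2)^2 - 4(3q+2) + 9 expands to 27q^3 + 81q^2 + 60q + 21,
and factoring out 3 leaves 3(9q^3 + 27q^2 + 20q + 7).

3(9q^3 + 27q^2 + 20q + 7)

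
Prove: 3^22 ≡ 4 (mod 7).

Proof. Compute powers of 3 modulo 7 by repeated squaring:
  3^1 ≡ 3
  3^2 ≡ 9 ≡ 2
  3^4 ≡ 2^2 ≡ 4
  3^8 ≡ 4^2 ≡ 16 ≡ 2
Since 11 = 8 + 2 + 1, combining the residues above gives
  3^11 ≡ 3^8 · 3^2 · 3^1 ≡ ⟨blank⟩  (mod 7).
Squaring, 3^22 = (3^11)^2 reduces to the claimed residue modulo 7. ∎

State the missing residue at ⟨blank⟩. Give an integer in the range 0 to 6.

3^8 · 3^2 · 3^1 ≡ 2 · 2 · 3 = 12.
12 mod 7 = 5, so 3^11 ≡ 5 (mod 7).

5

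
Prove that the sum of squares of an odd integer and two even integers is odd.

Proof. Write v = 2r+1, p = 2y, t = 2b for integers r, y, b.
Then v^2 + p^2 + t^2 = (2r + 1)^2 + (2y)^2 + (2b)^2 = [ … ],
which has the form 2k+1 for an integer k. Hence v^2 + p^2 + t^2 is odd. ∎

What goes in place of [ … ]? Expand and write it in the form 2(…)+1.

(2r + 1)^2 + (2y)^2 + (2b)^2 = 4b^2 + 4r^2 + 4r + 4y^2 + 1
= 2(2b^2 + 2r^2 + 2r + 2y^2) + 1.
Since 2b^2 + 2r^2 + 2r + 2y^2 is an integer, the sum of squares is of the form 2k+1 for an integer k.

2(2b^2 + 2r^2 + 2r + 2y^2) + 1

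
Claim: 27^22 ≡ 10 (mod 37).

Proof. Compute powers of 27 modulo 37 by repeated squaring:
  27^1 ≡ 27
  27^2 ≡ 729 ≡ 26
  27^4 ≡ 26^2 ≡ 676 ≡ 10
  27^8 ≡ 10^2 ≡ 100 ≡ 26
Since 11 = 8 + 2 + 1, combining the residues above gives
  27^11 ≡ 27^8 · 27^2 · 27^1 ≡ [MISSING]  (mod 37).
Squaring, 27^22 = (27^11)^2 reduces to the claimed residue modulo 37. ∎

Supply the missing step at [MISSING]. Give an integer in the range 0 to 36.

Multiply the listed residues: 26 · 26 · 27 = 676 → 18252.
Reducing modulo 37: 18252 = 493·37 + 11, so 27^11 ≡ 11.

11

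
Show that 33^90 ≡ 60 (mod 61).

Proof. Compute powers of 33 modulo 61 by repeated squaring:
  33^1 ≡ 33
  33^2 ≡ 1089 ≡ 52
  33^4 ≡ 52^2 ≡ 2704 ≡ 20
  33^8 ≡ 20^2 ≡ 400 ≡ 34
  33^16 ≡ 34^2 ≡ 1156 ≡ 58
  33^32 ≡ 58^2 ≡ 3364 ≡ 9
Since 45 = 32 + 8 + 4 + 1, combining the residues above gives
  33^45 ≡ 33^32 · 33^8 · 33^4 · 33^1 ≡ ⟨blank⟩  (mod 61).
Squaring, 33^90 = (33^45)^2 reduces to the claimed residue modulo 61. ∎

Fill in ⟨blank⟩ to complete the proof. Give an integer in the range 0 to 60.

50

33^32 · 33^8 · 33^4 · 33^1 ≡ 9 · 34 · 20 · 33 = 201960.
201960 mod 61 = 50, so 33^45 ≡ 50 (mod 61).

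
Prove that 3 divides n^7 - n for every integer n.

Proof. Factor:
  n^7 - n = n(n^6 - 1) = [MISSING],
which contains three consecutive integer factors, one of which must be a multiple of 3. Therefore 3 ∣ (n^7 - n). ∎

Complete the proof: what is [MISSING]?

(n - 1)n(n + 1)(n^4 + n^2 + 1)

n^6 - 1 = (n^2 - 1)(n^4 + n^2 + 1), and n^2 - 1 = (n-1)(n+1).
So n(n^6 - 1) = (n - 1)n(n + 1)(n^4 + n^2 + 1).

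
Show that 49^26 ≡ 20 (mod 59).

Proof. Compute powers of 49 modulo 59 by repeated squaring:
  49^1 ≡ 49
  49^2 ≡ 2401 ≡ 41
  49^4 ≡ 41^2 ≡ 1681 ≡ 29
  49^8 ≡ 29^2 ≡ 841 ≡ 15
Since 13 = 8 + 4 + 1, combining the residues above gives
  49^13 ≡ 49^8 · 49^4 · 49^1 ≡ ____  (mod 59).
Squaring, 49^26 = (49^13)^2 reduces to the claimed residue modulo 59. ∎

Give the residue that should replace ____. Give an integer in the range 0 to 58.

49^8 · 49^4 · 49^1 ≡ 15 · 29 · 49 = 21315.
21315 mod 59 = 16, so 49^13 ≡ 16 (mod 59).

16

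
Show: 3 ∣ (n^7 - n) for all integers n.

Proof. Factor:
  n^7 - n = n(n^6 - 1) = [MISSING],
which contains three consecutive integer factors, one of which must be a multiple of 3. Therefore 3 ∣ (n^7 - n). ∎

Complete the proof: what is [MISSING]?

(n - 1)n(n + 1)(n^4 + n^2 + 1)

n^6 - 1 = (n^2 - 1)(n^4 + n^2 + 1), and n^2 - 1 = (n-1)(n+1).
So n(n^6 - 1) = (n - 1)n(n + 1)(n^4 + n^2 + 1).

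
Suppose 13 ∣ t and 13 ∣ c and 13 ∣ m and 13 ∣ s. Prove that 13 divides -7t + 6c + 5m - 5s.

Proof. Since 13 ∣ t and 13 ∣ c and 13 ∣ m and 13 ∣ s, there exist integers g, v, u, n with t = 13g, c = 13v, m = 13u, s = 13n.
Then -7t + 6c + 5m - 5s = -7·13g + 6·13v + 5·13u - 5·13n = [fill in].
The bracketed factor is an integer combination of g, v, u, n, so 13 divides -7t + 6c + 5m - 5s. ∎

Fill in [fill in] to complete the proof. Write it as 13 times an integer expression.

13(-7g - 5n + 5u + 6v)

Each term has a factor of 13: -7·13g + 6·13v + 5·13u - 5·13n = 13·(-7g - 5n + 5u + 6v).
Since -7g - 5n + 5u + 6v is an integer, 13 ∣ (-7t + 6c + 5m - 5s).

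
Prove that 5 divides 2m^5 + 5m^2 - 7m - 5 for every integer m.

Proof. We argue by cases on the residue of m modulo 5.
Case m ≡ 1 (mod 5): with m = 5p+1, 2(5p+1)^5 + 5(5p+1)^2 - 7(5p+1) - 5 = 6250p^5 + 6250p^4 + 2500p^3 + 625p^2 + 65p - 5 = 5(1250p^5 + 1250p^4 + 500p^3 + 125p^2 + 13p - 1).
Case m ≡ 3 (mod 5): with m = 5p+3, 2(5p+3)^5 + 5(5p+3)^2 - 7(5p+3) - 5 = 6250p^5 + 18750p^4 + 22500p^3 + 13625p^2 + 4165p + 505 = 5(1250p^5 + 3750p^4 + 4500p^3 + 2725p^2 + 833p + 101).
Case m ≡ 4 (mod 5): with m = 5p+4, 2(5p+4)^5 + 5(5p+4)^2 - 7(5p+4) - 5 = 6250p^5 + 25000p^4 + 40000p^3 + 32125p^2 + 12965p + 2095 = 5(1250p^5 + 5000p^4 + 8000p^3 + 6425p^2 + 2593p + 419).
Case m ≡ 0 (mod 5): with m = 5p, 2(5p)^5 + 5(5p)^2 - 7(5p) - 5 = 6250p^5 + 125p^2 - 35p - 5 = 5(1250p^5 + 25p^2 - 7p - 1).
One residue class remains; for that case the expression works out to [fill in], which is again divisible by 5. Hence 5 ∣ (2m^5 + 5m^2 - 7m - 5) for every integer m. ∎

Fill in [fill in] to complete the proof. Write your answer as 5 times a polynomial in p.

5(1250p^5 + 2500p^4 + 2000p^3 + 825p^2 + 173p + 13)

The residues treated are {1, 3, 4, 0}, so the missing case is m ≡ 2 (mod 5); write m = 5p+2.
Then 2(5p+2)^5 + 5(5p+2)^2 - 7(5p+2) - 5 = 6250p^5 + 12500p^4 + 10000p^3 + 4125p^2 + 865p + 65 = 5(1250p^5 + 2500p^4 + 2000p^3 + 825p^2 + 173p + 13).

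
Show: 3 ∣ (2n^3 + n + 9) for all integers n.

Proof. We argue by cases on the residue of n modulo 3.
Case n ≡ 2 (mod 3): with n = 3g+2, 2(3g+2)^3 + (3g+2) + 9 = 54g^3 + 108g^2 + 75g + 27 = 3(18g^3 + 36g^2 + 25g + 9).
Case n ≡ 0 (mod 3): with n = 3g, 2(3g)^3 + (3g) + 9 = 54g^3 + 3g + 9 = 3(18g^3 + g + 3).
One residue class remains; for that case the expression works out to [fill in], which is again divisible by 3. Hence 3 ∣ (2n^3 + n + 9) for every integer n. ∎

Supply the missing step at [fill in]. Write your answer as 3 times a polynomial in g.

The residues treated are {2, 0}, so the missing case is n ≡ 1 (mod 3); write n = 3g+1.
Then 2(3g+1)^3 + (3g+1) + 9 = 54g^3 + 54g^2 + 21g + 12 = 3(18g^3 + 18g^2 + 7g + 4).

3(18g^3 + 18g^2 + 7g + 4)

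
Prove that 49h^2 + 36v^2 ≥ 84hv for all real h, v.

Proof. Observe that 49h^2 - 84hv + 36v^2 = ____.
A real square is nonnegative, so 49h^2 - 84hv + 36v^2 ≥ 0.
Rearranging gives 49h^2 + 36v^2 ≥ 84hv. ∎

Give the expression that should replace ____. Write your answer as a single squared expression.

(7h - 6v)^2

The leading and trailing coefficients are 7^2 and 6^2, and 84 = 2·7·6, so the trinomial is (7h - 6v)^2.
Hence 49h^2 - 84hv + 36v^2 ≥ 0.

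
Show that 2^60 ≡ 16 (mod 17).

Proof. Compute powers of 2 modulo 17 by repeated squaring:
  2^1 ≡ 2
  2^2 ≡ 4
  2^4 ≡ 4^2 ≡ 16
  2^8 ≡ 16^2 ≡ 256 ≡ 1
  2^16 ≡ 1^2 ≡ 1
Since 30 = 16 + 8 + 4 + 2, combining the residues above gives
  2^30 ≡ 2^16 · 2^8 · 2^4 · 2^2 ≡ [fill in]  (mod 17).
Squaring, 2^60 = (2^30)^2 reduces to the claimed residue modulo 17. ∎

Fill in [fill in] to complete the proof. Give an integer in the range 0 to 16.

Multiply the listed residues: 1 · 1 · 16 · 4 = 1 → 16 → 64.
Reducing modulo 17: 64 = 3·17 + 13, so 2^30 ≡ 13.

13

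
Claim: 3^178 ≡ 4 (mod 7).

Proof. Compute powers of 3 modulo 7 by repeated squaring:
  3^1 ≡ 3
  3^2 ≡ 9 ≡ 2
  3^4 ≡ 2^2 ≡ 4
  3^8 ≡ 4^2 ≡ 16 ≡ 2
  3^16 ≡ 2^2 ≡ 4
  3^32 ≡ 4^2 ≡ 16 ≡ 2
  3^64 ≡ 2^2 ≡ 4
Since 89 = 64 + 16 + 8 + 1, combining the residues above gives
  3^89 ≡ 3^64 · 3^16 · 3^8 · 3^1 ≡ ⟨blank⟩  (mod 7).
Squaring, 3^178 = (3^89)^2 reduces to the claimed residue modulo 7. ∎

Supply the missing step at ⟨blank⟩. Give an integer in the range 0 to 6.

Multiply the listed residues: 4 · 4 · 2 · 3 = 16 → 32 → 96.
Reducing modulo 7: 96 = 13·7 + 5, so 3^89 ≡ 5.

5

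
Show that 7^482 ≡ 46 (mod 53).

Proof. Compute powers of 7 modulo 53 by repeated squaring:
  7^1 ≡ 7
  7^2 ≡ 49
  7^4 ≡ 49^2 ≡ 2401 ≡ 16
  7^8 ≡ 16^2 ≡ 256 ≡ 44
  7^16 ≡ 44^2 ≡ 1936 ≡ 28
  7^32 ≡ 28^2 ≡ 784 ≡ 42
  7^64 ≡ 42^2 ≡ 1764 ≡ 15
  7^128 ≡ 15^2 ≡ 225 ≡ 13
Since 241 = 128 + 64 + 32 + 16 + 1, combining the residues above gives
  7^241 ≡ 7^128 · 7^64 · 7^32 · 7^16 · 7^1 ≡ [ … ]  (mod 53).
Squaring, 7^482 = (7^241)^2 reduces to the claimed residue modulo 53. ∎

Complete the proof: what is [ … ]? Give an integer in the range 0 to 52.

29

7^128 · 7^64 · 7^32 · 7^16 · 7^1 ≡ 13 · 15 · 42 · 28 · 7 = 1605240.
1605240 mod 53 = 29, so 7^241 ≡ 29 (mod 53).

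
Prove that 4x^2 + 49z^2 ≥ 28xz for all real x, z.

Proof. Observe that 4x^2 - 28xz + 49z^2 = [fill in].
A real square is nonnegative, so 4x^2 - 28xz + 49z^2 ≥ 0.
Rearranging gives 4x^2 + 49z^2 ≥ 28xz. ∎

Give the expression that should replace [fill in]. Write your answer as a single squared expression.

(2x - 7z)^2

The leading and trailing coefficients are 2^2 and 7^2, and 28 = 2·2·7, so the trinomial is (2x - 7z)^2.
Hence 4x^2 - 28xz + 49z^2 ≥ 0.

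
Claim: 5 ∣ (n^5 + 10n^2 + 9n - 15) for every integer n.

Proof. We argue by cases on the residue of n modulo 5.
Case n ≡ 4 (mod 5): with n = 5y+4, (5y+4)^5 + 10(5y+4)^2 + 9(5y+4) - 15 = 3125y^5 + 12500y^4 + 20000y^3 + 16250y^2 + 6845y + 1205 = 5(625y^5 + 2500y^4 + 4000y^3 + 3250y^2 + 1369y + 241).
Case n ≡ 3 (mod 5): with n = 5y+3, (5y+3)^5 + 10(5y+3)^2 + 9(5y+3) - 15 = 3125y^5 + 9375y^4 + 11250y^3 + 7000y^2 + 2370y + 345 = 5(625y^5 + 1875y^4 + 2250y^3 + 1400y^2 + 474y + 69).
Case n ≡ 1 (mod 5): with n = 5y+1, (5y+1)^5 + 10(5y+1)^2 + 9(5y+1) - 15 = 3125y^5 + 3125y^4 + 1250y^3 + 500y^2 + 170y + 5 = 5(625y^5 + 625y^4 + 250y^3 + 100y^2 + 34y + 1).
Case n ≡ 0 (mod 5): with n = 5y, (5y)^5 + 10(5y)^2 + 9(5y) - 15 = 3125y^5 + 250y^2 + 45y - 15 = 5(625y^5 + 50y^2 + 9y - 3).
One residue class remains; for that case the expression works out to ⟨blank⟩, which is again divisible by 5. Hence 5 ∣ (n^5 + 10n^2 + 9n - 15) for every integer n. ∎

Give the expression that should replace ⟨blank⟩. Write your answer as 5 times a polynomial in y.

5(625y^5 + 1250y^4 + 1000y^3 + 450y^2 + 129y + 15)

Only n ≡ 2 (mod 5) is unaccounted for. Put n = 5y+2:
(5y+2)^5 + 10(5y+2)^2 + 9(5y+2) - 15 expands to 3125y^5 + 6250y^4 + 5000y^3 + 2250y^2 + 645y + 75,
and factoring out 5 leaves 5(625y^5 + 1250y^4 + 1000y^3 + 450y^2 + 129y + 15).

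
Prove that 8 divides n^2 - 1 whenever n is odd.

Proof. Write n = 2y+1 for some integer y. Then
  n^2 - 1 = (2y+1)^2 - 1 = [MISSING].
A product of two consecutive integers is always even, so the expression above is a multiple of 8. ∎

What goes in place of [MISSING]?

(2y+1)^2 - 1 = 4y^2 + 4y + 1 - 1 = 4y^2 + 4y = 4y(y+1).
Since y and y+1 are consecutive, y(y+1) is even, and 4·(even) is a multiple of 8.

4y(y + 1)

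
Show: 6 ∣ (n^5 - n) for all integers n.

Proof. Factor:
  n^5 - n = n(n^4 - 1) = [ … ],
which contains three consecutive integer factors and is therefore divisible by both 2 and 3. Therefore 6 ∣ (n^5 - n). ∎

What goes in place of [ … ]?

(n - 1)n(n + 1)(n^2 + 1)

n^4 - 1 = (n^2 - 1)(n^2 + 1), and n^2 - 1 = (n-1)(n+1).
So n(n^4 - 1) = (n - 1)n(n + 1)(n^2 + 1).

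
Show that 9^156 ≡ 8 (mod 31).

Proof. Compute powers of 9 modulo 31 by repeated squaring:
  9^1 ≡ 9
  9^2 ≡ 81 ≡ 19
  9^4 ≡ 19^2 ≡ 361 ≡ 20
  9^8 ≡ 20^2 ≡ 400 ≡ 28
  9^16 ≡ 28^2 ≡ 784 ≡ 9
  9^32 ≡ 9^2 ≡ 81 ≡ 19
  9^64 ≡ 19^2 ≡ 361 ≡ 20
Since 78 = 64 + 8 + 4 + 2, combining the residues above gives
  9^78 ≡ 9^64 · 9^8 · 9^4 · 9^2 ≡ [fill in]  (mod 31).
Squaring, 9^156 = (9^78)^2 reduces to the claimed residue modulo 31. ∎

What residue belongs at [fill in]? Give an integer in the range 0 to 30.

16

Multiply the listed residues: 20 · 28 · 20 · 19 = 560 → 11200 → 212800.
Reducing modulo 31: 212800 = 6864·31 + 16, so 9^78 ≡ 16.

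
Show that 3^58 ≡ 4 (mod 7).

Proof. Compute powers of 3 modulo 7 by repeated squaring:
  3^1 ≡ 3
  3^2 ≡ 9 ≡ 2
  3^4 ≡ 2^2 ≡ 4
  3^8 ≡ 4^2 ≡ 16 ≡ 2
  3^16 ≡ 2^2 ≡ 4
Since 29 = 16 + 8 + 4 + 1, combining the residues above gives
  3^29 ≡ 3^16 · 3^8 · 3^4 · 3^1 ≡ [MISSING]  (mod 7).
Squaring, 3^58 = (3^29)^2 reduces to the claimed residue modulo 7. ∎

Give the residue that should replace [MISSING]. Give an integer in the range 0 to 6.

5

3^16 · 3^8 · 3^4 · 3^1 ≡ 4 · 2 · 4 · 3 = 96.
96 mod 7 = 5, so 3^29 ≡ 5 (mod 7).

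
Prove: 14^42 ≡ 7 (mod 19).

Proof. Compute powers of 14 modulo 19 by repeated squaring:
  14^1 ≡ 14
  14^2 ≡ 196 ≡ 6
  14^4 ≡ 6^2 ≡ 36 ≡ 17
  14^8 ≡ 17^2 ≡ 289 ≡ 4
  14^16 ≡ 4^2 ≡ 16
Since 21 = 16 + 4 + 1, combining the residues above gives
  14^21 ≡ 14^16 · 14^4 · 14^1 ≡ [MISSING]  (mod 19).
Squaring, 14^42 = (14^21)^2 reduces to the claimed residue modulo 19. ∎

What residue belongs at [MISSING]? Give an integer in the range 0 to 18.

8

14^16 · 14^4 · 14^1 ≡ 16 · 17 · 14 = 3808.
3808 mod 19 = 8, so 14^21 ≡ 8 (mod 19).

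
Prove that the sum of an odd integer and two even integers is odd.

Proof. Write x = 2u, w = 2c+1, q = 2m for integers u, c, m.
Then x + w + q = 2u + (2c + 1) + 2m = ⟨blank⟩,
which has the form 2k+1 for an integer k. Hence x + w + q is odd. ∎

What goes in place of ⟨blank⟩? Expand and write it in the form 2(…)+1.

2(c + m + u) + 1

Expanding: 2u + (2c + 1) + 2m = 2c + 2m + 2u + 1.
Every term except the constant is even, so this is 2(c + m + u) + 1,
and c + m + u ∈ ℤ gives the required form.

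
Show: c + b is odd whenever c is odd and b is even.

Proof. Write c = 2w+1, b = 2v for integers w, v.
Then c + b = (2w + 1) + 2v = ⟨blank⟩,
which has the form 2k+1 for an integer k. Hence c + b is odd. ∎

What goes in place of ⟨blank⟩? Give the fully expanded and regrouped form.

(2w + 1) + 2v = 2v + 2w + 1
= 2(v + w) + 1.
Since v + w is an integer, the sum is of the form 2k+1 for an integer k.

2(v + w) + 1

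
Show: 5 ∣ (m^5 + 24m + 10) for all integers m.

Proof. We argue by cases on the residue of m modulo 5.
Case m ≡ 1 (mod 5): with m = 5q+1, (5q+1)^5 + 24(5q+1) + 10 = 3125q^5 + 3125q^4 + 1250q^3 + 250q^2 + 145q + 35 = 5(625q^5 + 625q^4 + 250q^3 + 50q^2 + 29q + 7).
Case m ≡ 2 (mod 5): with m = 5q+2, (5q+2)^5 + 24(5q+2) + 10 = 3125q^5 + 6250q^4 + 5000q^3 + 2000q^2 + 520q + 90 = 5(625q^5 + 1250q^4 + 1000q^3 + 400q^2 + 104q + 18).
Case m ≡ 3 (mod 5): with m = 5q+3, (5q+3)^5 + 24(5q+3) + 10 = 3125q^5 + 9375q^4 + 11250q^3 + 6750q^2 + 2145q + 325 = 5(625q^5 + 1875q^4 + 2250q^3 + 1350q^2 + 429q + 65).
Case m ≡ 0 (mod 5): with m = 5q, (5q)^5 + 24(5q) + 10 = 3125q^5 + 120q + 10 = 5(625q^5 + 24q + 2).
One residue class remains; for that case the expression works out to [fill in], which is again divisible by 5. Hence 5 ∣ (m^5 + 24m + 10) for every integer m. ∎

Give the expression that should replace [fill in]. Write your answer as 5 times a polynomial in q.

The residues treated are {1, 2, 3, 0}, so the missing case is m ≡ 4 (mod 5); write m = 5q+4.
Then (5q+4)^5 + 24(5q+4) + 10 = 3125q^5 + 12500q^4 + 20000q^3 + 16000q^2 + 6520q + 1130 = 5(625q^5 + 2500q^4 + 4000q^3 + 3200q^2 + 1304q + 226).

5(625q^5 + 2500q^4 + 4000q^3 + 3200q^2 + 1304q + 226)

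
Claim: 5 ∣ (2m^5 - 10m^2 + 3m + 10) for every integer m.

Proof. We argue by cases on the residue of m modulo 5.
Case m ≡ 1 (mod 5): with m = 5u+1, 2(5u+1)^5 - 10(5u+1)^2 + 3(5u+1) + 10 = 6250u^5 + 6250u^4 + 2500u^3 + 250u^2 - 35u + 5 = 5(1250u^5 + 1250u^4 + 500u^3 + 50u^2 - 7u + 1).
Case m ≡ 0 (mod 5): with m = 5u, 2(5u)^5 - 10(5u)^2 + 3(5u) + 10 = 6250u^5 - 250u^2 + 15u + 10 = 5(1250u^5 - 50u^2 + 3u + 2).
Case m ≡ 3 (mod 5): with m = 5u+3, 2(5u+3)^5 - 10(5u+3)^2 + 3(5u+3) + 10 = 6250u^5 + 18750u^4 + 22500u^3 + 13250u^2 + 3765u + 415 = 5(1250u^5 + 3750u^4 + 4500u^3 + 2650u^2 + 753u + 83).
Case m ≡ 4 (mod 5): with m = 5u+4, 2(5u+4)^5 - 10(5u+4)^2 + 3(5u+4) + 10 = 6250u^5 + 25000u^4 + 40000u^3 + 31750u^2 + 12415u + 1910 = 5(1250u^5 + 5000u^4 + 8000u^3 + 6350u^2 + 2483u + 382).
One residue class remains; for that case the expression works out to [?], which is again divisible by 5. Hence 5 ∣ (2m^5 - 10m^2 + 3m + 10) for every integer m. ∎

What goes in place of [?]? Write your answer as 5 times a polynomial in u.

Only m ≡ 2 (mod 5) is unaccounted for. Put m = 5u+2:
2(5u+2)^5 - 10(5u+2)^2 + 3(5u+2) + 10 expands to 6250u^5 + 12500u^4 + 10000u^3 + 3750u^2 + 615u + 40,
and factoring out 5 leaves 5(1250u^5 + 2500u^4 + 2000u^3 + 750u^2 + 123u + 8).

5(1250u^5 + 2500u^4 + 2000u^3 + 750u^2 + 123u + 8)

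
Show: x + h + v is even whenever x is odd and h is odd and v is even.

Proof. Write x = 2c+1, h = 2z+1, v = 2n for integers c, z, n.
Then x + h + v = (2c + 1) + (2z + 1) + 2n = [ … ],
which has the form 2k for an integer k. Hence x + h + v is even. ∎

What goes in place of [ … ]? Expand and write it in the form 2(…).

Expanding: (2c + 1) + (2z + 1) + 2n = 2c + 2n + 2z + 2.
Every term is even; pulling out the factor of 2 gives 2(c + n + z + 1).

2(c + n + z + 1)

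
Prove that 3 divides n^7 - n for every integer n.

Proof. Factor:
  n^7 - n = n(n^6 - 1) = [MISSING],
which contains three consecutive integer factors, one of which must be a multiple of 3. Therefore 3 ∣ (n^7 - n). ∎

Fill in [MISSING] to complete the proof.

(n - 1)n(n + 1)(n^4 + n^2 + 1)

n^6 - 1 = (n^2 - 1)(n^4 + n^2 + 1), and n^2 - 1 = (n-1)(n+1).
So n(n^6 - 1) = (n - 1)n(n + 1)(n^4 + n^2 + 1).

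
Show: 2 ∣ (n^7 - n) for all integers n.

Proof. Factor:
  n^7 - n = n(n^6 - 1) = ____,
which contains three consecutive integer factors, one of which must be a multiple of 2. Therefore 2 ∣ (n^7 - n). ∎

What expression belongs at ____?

(n - 1)n(n + 1)(n^4 + n^2 + 1)

n^6 - 1 = (n^2 - 1)(n^4 + n^2 + 1), and n^2 - 1 = (n-1)(n+1).
So n(n^6 - 1) = (n - 1)n(n + 1)(n^4 + n^2 + 1).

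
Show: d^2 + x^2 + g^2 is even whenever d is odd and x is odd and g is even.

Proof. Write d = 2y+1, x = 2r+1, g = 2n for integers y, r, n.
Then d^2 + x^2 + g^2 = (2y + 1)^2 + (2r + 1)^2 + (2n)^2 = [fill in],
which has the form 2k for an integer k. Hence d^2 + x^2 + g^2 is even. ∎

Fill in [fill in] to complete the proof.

2(2n^2 + 2r^2 + 2r + 2y^2 + 2y + 1)

(2y + 1)^2 + (2r + 1)^2 + (2n)^2 = 4n^2 + 4r^2 + 4r + 4y^2 + 4y + 2
= 2(2n^2 + 2r^2 + 2r + 2y^2 + 2y + 1).
Since 2n^2 + 2r^2 + 2r + 2y^2 + 2y + 1 is an integer, the sum of squares is of the form 2k for an integer k.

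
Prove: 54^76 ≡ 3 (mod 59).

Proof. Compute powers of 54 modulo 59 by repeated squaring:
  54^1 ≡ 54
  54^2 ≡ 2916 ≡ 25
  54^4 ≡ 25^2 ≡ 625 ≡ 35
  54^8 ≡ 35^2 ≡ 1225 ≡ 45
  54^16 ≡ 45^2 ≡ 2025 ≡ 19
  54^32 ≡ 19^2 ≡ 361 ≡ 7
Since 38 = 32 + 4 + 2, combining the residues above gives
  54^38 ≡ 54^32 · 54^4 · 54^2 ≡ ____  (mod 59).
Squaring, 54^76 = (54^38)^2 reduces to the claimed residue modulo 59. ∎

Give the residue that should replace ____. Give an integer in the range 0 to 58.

48

Multiply the listed residues: 7 · 35 · 25 = 245 → 6125.
Reducing modulo 59: 6125 = 103·59 + 48, so 54^38 ≡ 48.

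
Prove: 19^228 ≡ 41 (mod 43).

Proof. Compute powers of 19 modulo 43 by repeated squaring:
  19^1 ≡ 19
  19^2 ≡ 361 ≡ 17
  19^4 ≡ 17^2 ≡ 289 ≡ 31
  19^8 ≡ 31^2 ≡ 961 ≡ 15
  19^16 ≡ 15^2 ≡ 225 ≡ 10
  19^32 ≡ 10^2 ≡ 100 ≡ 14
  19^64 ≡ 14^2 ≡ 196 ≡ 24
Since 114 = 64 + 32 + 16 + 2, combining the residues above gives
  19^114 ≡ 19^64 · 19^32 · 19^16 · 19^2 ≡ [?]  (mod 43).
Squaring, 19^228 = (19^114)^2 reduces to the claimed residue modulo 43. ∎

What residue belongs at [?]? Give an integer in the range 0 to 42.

16

19^64 · 19^32 · 19^16 · 19^2 ≡ 24 · 14 · 10 · 17 = 57120.
57120 mod 43 = 16, so 19^114 ≡ 16 (mod 43).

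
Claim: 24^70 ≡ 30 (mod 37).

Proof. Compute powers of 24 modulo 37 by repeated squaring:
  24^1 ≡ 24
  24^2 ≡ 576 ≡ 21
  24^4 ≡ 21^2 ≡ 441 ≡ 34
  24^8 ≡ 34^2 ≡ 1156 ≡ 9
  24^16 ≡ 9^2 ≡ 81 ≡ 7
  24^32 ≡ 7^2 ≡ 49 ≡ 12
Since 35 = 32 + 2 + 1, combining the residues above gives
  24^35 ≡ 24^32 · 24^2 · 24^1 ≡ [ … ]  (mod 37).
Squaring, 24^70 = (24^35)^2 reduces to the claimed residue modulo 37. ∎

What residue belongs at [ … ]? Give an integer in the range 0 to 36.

17

Multiply the listed residues: 12 · 21 · 24 = 252 → 6048.
Reducing modulo 37: 6048 = 163·37 + 17, so 24^35 ≡ 17.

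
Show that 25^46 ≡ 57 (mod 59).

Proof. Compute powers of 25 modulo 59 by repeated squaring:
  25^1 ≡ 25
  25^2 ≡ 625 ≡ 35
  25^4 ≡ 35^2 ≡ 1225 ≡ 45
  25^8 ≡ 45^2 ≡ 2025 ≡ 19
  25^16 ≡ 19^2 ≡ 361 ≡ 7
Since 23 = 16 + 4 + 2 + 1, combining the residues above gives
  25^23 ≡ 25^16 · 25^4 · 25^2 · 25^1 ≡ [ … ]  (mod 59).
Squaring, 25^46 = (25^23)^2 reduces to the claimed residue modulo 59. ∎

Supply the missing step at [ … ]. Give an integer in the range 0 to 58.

36

25^16 · 25^4 · 25^2 · 25^1 ≡ 7 · 45 · 35 · 25 = 275625.
275625 mod 59 = 36, so 25^23 ≡ 36 (mod 59).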